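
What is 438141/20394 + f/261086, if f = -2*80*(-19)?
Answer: 1734158771/80675574 ≈ 21.495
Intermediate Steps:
f = 3040 (f = -160*(-19) = 3040)
438141/20394 + f/261086 = 438141/20394 + 3040/261086 = 438141*(1/20394) + 3040*(1/261086) = 13277/618 + 1520/130543 = 1734158771/80675574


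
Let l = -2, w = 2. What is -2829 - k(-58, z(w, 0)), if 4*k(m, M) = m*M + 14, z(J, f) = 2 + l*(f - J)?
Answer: -5491/2 ≈ -2745.5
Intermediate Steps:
z(J, f) = 2 - 2*f + 2*J (z(J, f) = 2 - 2*(f - J) = 2 + (-2*f + 2*J) = 2 - 2*f + 2*J)
k(m, M) = 7/2 + M*m/4 (k(m, M) = (m*M + 14)/4 = (M*m + 14)/4 = (14 + M*m)/4 = 7/2 + M*m/4)
-2829 - k(-58, z(w, 0)) = -2829 - (7/2 + (¼)*(2 - 2*0 + 2*2)*(-58)) = -2829 - (7/2 + (¼)*(2 + 0 + 4)*(-58)) = -2829 - (7/2 + (¼)*6*(-58)) = -2829 - (7/2 - 87) = -2829 - 1*(-167/2) = -2829 + 167/2 = -5491/2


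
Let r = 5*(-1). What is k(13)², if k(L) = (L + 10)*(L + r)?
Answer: 33856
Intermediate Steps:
r = -5
k(L) = (-5 + L)*(10 + L) (k(L) = (L + 10)*(L - 5) = (10 + L)*(-5 + L) = (-5 + L)*(10 + L))
k(13)² = (-50 + 13² + 5*13)² = (-50 + 169 + 65)² = 184² = 33856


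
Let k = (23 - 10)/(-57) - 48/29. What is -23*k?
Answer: 71599/1653 ≈ 43.315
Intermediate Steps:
k = -3113/1653 (k = 13*(-1/57) - 48*1/29 = -13/57 - 48/29 = -3113/1653 ≈ -1.8832)
-23*k = -23*(-3113/1653) = 71599/1653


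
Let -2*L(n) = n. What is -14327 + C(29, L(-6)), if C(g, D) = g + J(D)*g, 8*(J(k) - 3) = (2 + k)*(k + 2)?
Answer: -112963/8 ≈ -14120.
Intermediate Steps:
J(k) = 3 + (2 + k)²/8 (J(k) = 3 + ((2 + k)*(k + 2))/8 = 3 + ((2 + k)*(2 + k))/8 = 3 + (2 + k)²/8)
L(n) = -n/2
C(g, D) = g + g*(3 + (2 + D)²/8) (C(g, D) = g + (3 + (2 + D)²/8)*g = g + g*(3 + (2 + D)²/8))
-14327 + C(29, L(-6)) = -14327 + (⅛)*29*(32 + (2 - ½*(-6))²) = -14327 + (⅛)*29*(32 + (2 + 3)²) = -14327 + (⅛)*29*(32 + 5²) = -14327 + (⅛)*29*(32 + 25) = -14327 + (⅛)*29*57 = -14327 + 1653/8 = -112963/8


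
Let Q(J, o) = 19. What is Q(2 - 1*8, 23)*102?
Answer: 1938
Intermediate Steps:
Q(2 - 1*8, 23)*102 = 19*102 = 1938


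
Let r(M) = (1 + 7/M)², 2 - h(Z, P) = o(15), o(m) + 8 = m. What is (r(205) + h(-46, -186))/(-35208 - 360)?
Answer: 165181/1494745200 ≈ 0.00011051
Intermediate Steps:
o(m) = -8 + m
h(Z, P) = -5 (h(Z, P) = 2 - (-8 + 15) = 2 - 1*7 = 2 - 7 = -5)
(r(205) + h(-46, -186))/(-35208 - 360) = ((7 + 205)²/205² - 5)/(-35208 - 360) = ((1/42025)*212² - 5)/(-35568) = ((1/42025)*44944 - 5)*(-1/35568) = (44944/42025 - 5)*(-1/35568) = -165181/42025*(-1/35568) = 165181/1494745200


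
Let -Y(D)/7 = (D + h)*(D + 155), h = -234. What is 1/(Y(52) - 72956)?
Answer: 1/190762 ≈ 5.2421e-6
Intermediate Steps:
Y(D) = -7*(-234 + D)*(155 + D) (Y(D) = -7*(D - 234)*(D + 155) = -7*(-234 + D)*(155 + D))
1/(Y(52) - 72956) = 1/((253890 - 7*52**2 + 553*52) - 72956) = 1/((253890 - 7*2704 + 28756) - 72956) = 1/((253890 - 18928 + 28756) - 72956) = 1/(263718 - 72956) = 1/190762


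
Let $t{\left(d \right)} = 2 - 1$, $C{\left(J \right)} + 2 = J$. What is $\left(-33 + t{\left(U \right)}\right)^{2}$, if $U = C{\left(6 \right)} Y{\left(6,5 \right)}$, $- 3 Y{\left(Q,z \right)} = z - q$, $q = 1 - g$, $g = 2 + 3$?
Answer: $1024$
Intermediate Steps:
$g = 5$
$C{\left(J \right)} = -2 + J$
$q = -4$ ($q = 1 - 5 = -4$)
$Y{\left(Q,z \right)} = - \frac{4}{3} - \frac{z}{3}$ ($Y{\left(Q,z \right)} = - \frac{z - -4}{3} = - \frac{z + 4}{3} = - \frac{4 + z}{3} = - \frac{4}{3} - \frac{z}{3}$)
$U = -12$ ($U = \left(-2 + 6\right) \left(- \frac{4}{3} - \frac{5}{3}\right) = 4 \left(- \frac{4}{3} - \frac{5}{3}\right) = 4 \left(-3\right) = -12$)
$t{\left(d \right)} = 1$
$\left(-33 + t{\left(U \right)}\right)^{2} = \left(-33 + 1\right)^{2} = \left(-32\right)^{2} = 1024$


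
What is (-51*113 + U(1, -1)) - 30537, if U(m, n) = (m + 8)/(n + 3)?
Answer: -72591/2 ≈ -36296.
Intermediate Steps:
U(m, n) = (8 + m)/(3 + n)
(-51*113 + U(1, -1)) - 30537 = (-51*113 + (8 + 1)/(3 - 1)) - 30537 = (-5763 + 9/2) - 30537 = -11517/2 - 30537 = -72591/2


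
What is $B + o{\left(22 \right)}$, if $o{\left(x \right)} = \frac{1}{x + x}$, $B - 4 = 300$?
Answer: $\frac{13377}{44} \approx 304.02$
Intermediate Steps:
$B = 304$ ($B = 4 + 300 = 304$)
$o{\left(x \right)} = \frac{1}{2 x}$
$B + o{\left(22 \right)} = 304 + \frac{1}{2 \cdot 22} = 304 + \frac{1}{2} \cdot \frac{1}{22} = 304 + \frac{1}{44} = \frac{13377}{44}$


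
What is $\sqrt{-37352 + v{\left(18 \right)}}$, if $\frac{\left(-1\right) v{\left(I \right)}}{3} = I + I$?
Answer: $2 i \sqrt{9365} \approx 193.55 i$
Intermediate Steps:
$v{\left(I \right)} = - 6 I$ ($v{\left(I \right)} = - 3 \left(I + I\right) = - 3 \cdot 2 I = - 6 I$)
$\sqrt{-37352 + v{\left(18 \right)}} = \sqrt{-37352 - 108} = \sqrt{-37460} = 2 i \sqrt{9365}$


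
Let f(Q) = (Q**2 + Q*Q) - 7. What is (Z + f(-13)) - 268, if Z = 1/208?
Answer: 13105/208 ≈ 63.005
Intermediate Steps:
f(Q) = -7 + 2*Q**2 (f(Q) = (Q**2 + Q**2) - 7 = 2*Q**2 - 7 = -7 + 2*Q**2)
Z = 1/208 ≈ 0.0048077
(Z + f(-13)) - 268 = (1/208 + (-7 + 2*(-13)**2)) - 268 = (1/208 + (-7 + 2*169)) - 268 = (1/208 + (-7 + 338)) - 268 = (1/208 + 331) - 268 = 68849/208 - 268 = 13105/208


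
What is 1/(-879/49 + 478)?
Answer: 49/22543 ≈ 0.0021736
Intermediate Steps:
1/(-879/49 + 478) = 1/(22543/49) = 49/22543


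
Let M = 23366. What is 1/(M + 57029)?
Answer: 1/80395 ≈ 1.2439e-5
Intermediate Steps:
1/(M + 57029) = 1/(23366 + 57029) = 1/80395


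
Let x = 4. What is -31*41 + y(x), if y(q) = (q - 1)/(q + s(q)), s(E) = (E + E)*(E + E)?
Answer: -86425/68 ≈ -1271.0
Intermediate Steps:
s(E) = 4*E**2 (s(E) = (2*E)*(2*E) = 4*E**2)
y(q) = (-1 + q)/(q + 4*q**2) (y(q) = (q - 1)/(q + 4*q**2) = (-1 + q)/(q + 4*q**2))
-31*41 + y(x) = -31*41 + (-1 + 4)/(4*(1 + 4*4)) = -1271 + (1/4)*3/(1 + 16) = -1271 + (1/4)*3/17 = -1271 + (1/4)*(1/17)*3 = -1271 + 3/68 = -86425/68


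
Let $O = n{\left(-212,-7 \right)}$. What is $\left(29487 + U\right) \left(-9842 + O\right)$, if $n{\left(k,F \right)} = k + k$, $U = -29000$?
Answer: $-4999542$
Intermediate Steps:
$n{\left(k,F \right)} = 2 k$
$O = -424$ ($O = 2 \left(-212\right) = -424$)
$\left(29487 + U\right) \left(-9842 + O\right) = \left(29487 - 29000\right) \left(-9842 - 424\right) = 487 \left(-10266\right) = -4999542$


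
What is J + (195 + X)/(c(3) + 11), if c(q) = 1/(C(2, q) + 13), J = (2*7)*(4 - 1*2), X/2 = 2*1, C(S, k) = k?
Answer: 8140/177 ≈ 45.989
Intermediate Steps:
X = 4 (X = 2*(2*1) = 2*2 = 4)
J = 28 (J = 14*(4 - 2) = 14*2 = 28)
c(q) = 1/(13 + q) (c(q) = 1/(q + 13) = 1/(13 + q))
J + (195 + X)/(c(3) + 11) = 28 + (195 + 4)/(1/(13 + 3) + 11) = 28 + 199/(1/16 + 11) = 28 + 199/(177/16) = 28 + 199*(16/177) = 28 + 3184/177 = 8140/177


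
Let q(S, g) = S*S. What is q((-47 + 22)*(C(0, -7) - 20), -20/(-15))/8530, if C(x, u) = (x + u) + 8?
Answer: 45125/1706 ≈ 26.451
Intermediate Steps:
C(x, u) = 8 + u + x (C(x, u) = (u + x) + 8 = 8 + u + x)
q(S, g) = S**2
q((-47 + 22)*(C(0, -7) - 20), -20/(-15))/8530 = ((-47 + 22)*((8 - 7 + 0) - 20))**2/8530 = (-25*(1 - 20))**2*(1/8530) = (-25*(-19))**2*(1/8530) = 475**2*(1/8530) = 225625*(1/8530) = 45125/1706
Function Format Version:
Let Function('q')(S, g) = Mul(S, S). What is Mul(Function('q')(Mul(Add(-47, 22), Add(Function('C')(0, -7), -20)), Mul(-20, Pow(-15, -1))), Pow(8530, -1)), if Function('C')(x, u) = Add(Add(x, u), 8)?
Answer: Rational(45125, 1706) ≈ 26.451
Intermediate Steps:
Function('C')(x, u) = Add(8, u, x) (Function('C')(x, u) = Add(Add(u, x), 8) = Add(8, u, x))
Function('q')(S, g) = Pow(S, 2)
Mul(Function('q')(Mul(Add(-47, 22), Add(Function('C')(0, -7), -20)), Mul(-20, Pow(-15, -1))), Pow(8530, -1)) = Mul(Pow(Mul(Add(-47, 22), Add(Add(8, -7, 0), -20)), 2), Pow(8530, -1)) = Mul(Pow(Mul(-25, Add(1, -20)), 2), Rational(1, 8530)) = Mul(Pow(Mul(-25, -19), 2), Rational(1, 8530)) = Mul(Pow(475, 2), Rational(1, 8530)) = Mul(225625, Rational(1, 8530)) = Rational(45125, 1706)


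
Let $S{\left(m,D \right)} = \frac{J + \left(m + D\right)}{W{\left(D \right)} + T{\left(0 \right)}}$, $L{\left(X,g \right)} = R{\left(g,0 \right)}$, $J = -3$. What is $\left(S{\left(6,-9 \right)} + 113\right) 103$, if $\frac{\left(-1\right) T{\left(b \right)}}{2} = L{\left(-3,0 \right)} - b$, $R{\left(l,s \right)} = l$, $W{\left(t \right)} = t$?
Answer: $\frac{35123}{3} \approx 11708.0$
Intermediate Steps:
$L{\left(X,g \right)} = g$
$T{\left(b \right)} = 2 b$ ($T{\left(b \right)} = - 2 \left(0 - b\right) = - 2 \left(- b\right) = 2 b$)
$S{\left(m,D \right)} = \frac{-3 + D + m}{D}$ ($S{\left(m,D \right)} = \frac{-3 + \left(m + D\right)}{D + 2 \cdot 0} = \frac{-3 + \left(D + m\right)}{D + 0} = \frac{-3 + D + m}{D}$)
$\left(S{\left(6,-9 \right)} + 113\right) 103 = \left(\frac{-3 - 9 + 6}{-9} + 113\right) 103 = \left(\left(- \frac{1}{9}\right) \left(-6\right) + 113\right) 103 = \left(\frac{2}{3} + 113\right) 103 = \frac{341}{3} \cdot 103 = \frac{35123}{3}$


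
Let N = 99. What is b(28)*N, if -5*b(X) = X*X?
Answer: -77616/5 ≈ -15523.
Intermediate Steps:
b(X) = -X**2/5 (b(X) = -X*X/5 = -X**2/5)
b(28)*N = -1/5*28**2*99 = -1/5*784*99 = -784/5*99 = -77616/5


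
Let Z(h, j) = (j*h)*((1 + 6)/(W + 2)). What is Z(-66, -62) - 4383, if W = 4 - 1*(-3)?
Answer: -3601/3 ≈ -1200.3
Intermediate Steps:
W = 7 (W = 4 + 3 = 7)
Z(h, j) = 7*h*j/9 (Z(h, j) = (j*h)*((1 + 6)/(7 + 2)) = (h*j)*(7/9) = 7*h*j/9)
Z(-66, -62) - 4383 = (7/9)*(-66)*(-62) - 4383 = 9548/3 - 4383 = -3601/3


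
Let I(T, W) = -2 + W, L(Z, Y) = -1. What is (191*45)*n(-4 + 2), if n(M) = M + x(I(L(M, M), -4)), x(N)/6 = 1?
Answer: 34380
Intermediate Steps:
x(N) = 6 (x(N) = 6*1 = 6)
n(M) = 6 + M (n(M) = M + 6 = 6 + M)
(191*45)*n(-4 + 2) = (191*45)*(6 + (-4 + 2)) = 8595*(6 - 2) = 8595*4 = 34380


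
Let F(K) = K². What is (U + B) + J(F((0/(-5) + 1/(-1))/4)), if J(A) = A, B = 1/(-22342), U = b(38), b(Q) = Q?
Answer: 6803131/178736 ≈ 38.062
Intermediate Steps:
U = 38
B = -1/22342 ≈ -4.4759e-5
(U + B) + J(F((0/(-5) + 1/(-1))/4)) = (38 - 1/22342) + ((0/(-5) + 1/(-1))/4)² = 848995/22342 + ((0*(-⅕) + 1*(-1))*(¼))² = 848995/22342 + ((0 - 1)*(¼))² = 848995/22342 + (-1*¼)² = 848995/22342 + (-¼)² = 848995/22342 + 1/16 = 6803131/178736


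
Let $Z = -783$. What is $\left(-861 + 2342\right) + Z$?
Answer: $698$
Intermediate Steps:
$\left(-861 + 2342\right) + Z = \left(-861 + 2342\right) - 783 = 1481 - 783 = 698$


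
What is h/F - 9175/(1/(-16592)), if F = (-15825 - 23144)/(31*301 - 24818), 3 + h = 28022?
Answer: 5932747150653/38969 ≈ 1.5224e+8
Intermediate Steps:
h = 28019 (h = -3 + 28022 = 28019)
F = 38969/15487 (F = -38969/(9331 - 24818) = -38969/(-15487) = -38969*(-1/15487) = 38969/15487 ≈ 2.5162)
h/F - 9175/(1/(-16592)) = 28019/(38969/15487) - 9175/(1/(-16592)) = 28019*(15487/38969) - 9175/(-1/16592) = 433930253/38969 - 9175*(-16592) = 433930253/38969 + 152231600 = 5932747150653/38969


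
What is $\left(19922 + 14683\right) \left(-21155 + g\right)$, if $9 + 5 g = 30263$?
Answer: $-522680841$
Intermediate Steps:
$g = \frac{30254}{5}$ ($g = - \frac{9}{5} + \frac{1}{5} \cdot 30263 = - \frac{9}{5} + \frac{30263}{5} = \frac{30254}{5} \approx 6050.8$)
$\left(19922 + 14683\right) \left(-21155 + g\right) = \left(19922 + 14683\right) \left(-21155 + \frac{30254}{5}\right) = 34605 \left(- \frac{75521}{5}\right) = -522680841$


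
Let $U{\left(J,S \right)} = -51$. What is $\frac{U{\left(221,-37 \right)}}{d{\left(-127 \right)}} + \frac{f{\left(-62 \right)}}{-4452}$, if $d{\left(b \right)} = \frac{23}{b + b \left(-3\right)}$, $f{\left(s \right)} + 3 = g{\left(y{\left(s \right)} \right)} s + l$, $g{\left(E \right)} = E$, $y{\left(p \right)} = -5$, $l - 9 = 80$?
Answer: $- \frac{4806693}{8533} \approx -563.31$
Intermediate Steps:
$l = 89$ ($l = 9 + 80 = 89$)
$f{\left(s \right)} = 86 - 5 s$ ($f{\left(s \right)} = -3 - \left(-89 + 5 s\right) = 86 - 5 s$)
$d{\left(b \right)} = - \frac{23}{2 b}$ ($d{\left(b \right)} = \frac{23}{b - 3 b} = \frac{23}{\left(-2\right) b} = 23 \left(- \frac{1}{2 b}\right) = - \frac{23}{2 b}$)
$\frac{U{\left(221,-37 \right)}}{d{\left(-127 \right)}} + \frac{f{\left(-62 \right)}}{-4452} = - \frac{51}{\left(- \frac{23}{2}\right) \frac{1}{-127}} + \frac{86 - -310}{-4452} = - \frac{51}{\left(- \frac{23}{2}\right) \left(- \frac{1}{127}\right)} + \left(86 + 310\right) \left(- \frac{1}{4452}\right) = - \frac{51}{\frac{23}{254}} + 396 \left(- \frac{1}{4452}\right) = \left(-51\right) \frac{254}{23} - \frac{33}{371} = - \frac{12954}{23} - \frac{33}{371} = - \frac{4806693}{8533}$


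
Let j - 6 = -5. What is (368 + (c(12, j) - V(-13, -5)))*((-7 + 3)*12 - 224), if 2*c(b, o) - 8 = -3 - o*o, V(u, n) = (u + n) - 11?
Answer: -108528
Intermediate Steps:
j = 1 (j = 6 - 5 = 1)
V(u, n) = -11 + n + u (V(u, n) = (n + u) - 11 = -11 + n + u)
c(b, o) = 5/2 - o**2/2 (c(b, o) = 4 + (-3 - o*o)/2 = 4 + (-3 - o**2)/2 = 4 + (-3/2 - o**2/2) = 5/2 - o**2/2)
(368 + (c(12, j) - V(-13, -5)))*((-7 + 3)*12 - 224) = (368 + ((5/2 - 1/2*1**2) - (-11 - 5 - 13)))*((-7 + 3)*12 - 224) = (368 + ((5/2 - 1/2*1) - 1*(-29)))*(-4*12 - 224) = (368 + ((5/2 - 1/2) + 29))*(-48 - 224) = (368 + (2 + 29))*(-272) = (368 + 31)*(-272) = 399*(-272) = -108528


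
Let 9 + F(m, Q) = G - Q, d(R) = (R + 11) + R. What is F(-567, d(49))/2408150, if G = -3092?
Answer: -321/240815 ≈ -0.0013330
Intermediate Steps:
d(R) = 11 + 2*R (d(R) = (11 + R) + R = 11 + 2*R)
F(m, Q) = -3101 - Q (F(m, Q) = -9 + (-3092 - Q) = -3101 - Q)
F(-567, d(49))/2408150 = (-3101 - (11 + 2*49))/2408150 = (-3101 - (11 + 98))*(1/2408150) = (-3101 - 1*109)*(1/2408150) = (-3101 - 109)*(1/2408150) = -3210*1/2408150 = -321/240815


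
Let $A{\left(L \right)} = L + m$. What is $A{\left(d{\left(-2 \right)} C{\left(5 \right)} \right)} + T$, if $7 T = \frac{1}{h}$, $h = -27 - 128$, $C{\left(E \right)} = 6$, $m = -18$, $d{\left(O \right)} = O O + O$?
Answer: $- \frac{6511}{1085} \approx -6.0009$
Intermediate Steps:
$d{\left(O \right)} = O + O^{2}$ ($d{\left(O \right)} = O^{2} + O = O + O^{2}$)
$A{\left(L \right)} = -18 + L$ ($A{\left(L \right)} = L - 18 = -18 + L$)
$h = -155$ ($h = -27 - 128 = -155$)
$T = - \frac{1}{1085}$ ($T = \frac{1}{7 \left(-155\right)} = \frac{1}{7} \left(- \frac{1}{155}\right) = - \frac{1}{1085} \approx -0.00092166$)
$A{\left(d{\left(-2 \right)} C{\left(5 \right)} \right)} + T = \left(-18 + - 2 \left(1 - 2\right) 6\right) - \frac{1}{1085} = \left(-18 + \left(-2\right) \left(-1\right) 6\right) - \frac{1}{1085} = \left(-18 + 2 \cdot 6\right) - \frac{1}{1085} = \left(-18 + 12\right) - \frac{1}{1085} = -6 - \frac{1}{1085} = - \frac{6511}{1085}$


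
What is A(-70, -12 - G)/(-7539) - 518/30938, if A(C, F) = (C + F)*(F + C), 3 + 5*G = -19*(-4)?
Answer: -174169646/138834275 ≈ -1.2545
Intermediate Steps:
G = 73/5 (G = -⅗ + (-19*(-4))/5 = -⅗ + (⅕)*76 = -⅗ + 76/5 = 73/5 ≈ 14.600)
A(C, F) = (C + F)² (A(C, F) = (C + F)*(C + F) = (C + F)²)
A(-70, -12 - G)/(-7539) - 518/30938 = (-70 + (-12 - 1*73/5))²/(-7539) - 518/30938 = (-70 + (-12 - 73/5))²*(-1/7539) - 518*1/30938 = (-70 - 133/5)²*(-1/7539) - 259/15469 = (-483/5)²*(-1/7539) - 259/15469 = (233289/25)*(-1/7539) - 259/15469 = -11109/8975 - 259/15469 = -174169646/138834275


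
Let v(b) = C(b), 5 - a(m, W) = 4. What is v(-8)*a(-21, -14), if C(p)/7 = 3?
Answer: 21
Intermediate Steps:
C(p) = 21 (C(p) = 7*3 = 21)
a(m, W) = 1 (a(m, W) = 5 - 1*4 = 5 - 4 = 1)
v(b) = 21
v(-8)*a(-21, -14) = 21*1 = 21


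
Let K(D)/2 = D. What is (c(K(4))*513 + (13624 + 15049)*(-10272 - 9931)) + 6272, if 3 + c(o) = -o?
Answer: -579279990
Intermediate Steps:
K(D) = 2*D
c(o) = -3 - o
(c(K(4))*513 + (13624 + 15049)*(-10272 - 9931)) + 6272 = ((-3 - 2*4)*513 + (13624 + 15049)*(-10272 - 9931)) + 6272 = ((-3 - 1*8)*513 + 28673*(-20203)) + 6272 = ((-3 - 8)*513 - 579280619) + 6272 = (-11*513 - 579280619) + 6272 = (-5643 - 579280619) + 6272 = -579286262 + 6272 = -579279990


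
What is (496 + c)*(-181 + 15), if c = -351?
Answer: -24070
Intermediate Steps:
(496 + c)*(-181 + 15) = (496 - 351)*(-181 + 15) = 145*(-166) = -24070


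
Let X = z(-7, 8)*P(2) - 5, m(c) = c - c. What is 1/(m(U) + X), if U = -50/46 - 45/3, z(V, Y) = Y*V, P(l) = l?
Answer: -1/117 ≈ -0.0085470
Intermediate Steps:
z(V, Y) = V*Y
U = -370/23 (U = -50*1/46 - 45*1/3 = -25/23 - 15 = -370/23 ≈ -16.087)
m(c) = 0
X = -117 (X = -7*8*2 - 5 = -56*2 - 5 = -112 - 5 = -117)
1/(m(U) + X) = 1/(0 - 117) = 1/(-117) = -1/117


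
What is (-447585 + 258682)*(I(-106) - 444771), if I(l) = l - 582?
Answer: 84148541477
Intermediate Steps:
I(l) = -582 + l
(-447585 + 258682)*(I(-106) - 444771) = (-447585 + 258682)*((-582 - 106) - 444771) = -188903*(-688 - 444771) = -188903*(-445459) = 84148541477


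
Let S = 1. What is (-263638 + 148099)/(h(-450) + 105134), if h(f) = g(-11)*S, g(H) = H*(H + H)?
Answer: -115539/105376 ≈ -1.0964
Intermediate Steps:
g(H) = 2*H² (g(H) = H*(2*H) = 2*H²)
h(f) = 242 (h(f) = (2*(-11)²)*1 = (2*121)*1 = 242*1 = 242)
(-263638 + 148099)/(h(-450) + 105134) = (-263638 + 148099)/(242 + 105134) = -115539/105376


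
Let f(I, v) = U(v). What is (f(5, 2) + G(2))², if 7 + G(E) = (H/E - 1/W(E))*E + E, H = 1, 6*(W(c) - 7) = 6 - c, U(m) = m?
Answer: 2704/529 ≈ 5.1115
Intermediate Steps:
W(c) = 8 - c/6 (W(c) = 7 + (6 - c)/6 = 7 + (1 - c/6) = 8 - c/6)
f(I, v) = v
G(E) = -7 + E + E*(1/E - 1/(8 - E/6)) (G(E) = -7 + ((1/E - 1/(8 - E/6))*E + E) = -7 + (E*(1/E - 1/(8 - E/6)) + E) = -7 + (E + E*(1/E - 1/(8 - E/6))) = -7 + E + E*(1/E - 1/(8 - E/6)))
(f(5, 2) + G(2))² = (2 + (288 + 2² - 48*2)/(-48 + 2))² = (2 + (288 + 4 - 96)/(-46))² = (2 - 1/46*196)² = (2 - 98/23)² = (-52/23)² = 2704/529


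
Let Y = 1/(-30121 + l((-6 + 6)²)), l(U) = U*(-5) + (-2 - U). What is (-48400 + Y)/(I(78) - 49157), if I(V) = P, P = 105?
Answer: 1457953201/1477593396 ≈ 0.98671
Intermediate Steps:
I(V) = 105
l(U) = -2 - 6*U (l(U) = -5*U + (-2 - U) = -2 - 6*U)
Y = -1/30123 (Y = 1/(-30121 + (-2 - 6*(-6 + 6)²)) = 1/(-30121 + (-2 - 6*0²)) = 1/(-30121 + (-2 - 6*0)) = 1/(-30121 + (-2 + 0)) = 1/(-30121 - 2) = 1/(-30123) = -1/30123 ≈ -3.3197e-5)
(-48400 + Y)/(I(78) - 49157) = (-48400 - 1/30123)/(105 - 49157) = -1457953201/30123/(-49052) = -1457953201/30123*(-1/49052) = 1457953201/1477593396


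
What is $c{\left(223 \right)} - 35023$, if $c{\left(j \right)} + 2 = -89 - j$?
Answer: $-35337$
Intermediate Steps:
$c{\left(j \right)} = -91 - j$ ($c{\left(j \right)} = -2 - \left(89 + j\right) = -91 - j$)
$c{\left(223 \right)} - 35023 = \left(-91 - 223\right) - 35023 = -314 - 35023 = -35337$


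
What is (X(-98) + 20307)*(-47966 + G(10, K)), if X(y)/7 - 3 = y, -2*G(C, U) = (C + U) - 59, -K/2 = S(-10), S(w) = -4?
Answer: -941745511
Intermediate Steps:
K = 8 (K = -2*(-4) = 8)
G(C, U) = 59/2 - C/2 - U/2 (G(C, U) = -((C + U) - 59)/2 = -(-59 + C + U)/2 = 59/2 - C/2 - U/2)
X(y) = 21 + 7*y
(X(-98) + 20307)*(-47966 + G(10, K)) = ((21 + 7*(-98)) + 20307)*(-47966 + (59/2 - ½*10 - ½*8)) = ((21 - 686) + 20307)*(-47966 + (59/2 - 5 - 4)) = (-665 + 20307)*(-47966 + 41/2) = 19642*(-95891/2) = -941745511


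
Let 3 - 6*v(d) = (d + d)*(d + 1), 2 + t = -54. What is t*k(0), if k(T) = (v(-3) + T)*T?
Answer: 0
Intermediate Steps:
t = -56 (t = -2 - 54 = -56)
v(d) = 1/2 - d*(1 + d)/3 (v(d) = 1/2 - (d + d)*(d + 1)/6 = 1/2 - 2*d*(1 + d)/6 = 1/2 - d*(1 + d)/3)
k(T) = T*(-3/2 + T) (k(T) = ((1/2 - 1/3*(-3) - 1/3*(-3)**2) + T)*T = ((1/2 + 1 - 1/3*9) + T)*T = ((1/2 + 1 - 3) + T)*T = (-3/2 + T)*T = T*(-3/2 + T))
t*k(0) = -28*0*(-3 + 2*0) = -28*0*(-3 + 0) = -28*0*(-3) = -56*0 = 0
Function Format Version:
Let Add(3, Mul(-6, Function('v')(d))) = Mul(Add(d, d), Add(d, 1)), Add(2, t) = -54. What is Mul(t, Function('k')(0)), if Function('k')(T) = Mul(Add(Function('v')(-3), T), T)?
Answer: 0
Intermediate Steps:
t = -56 (t = Add(-2, -54) = -56)
Function('v')(d) = Add(Rational(1, 2), Mul(Rational(-1, 3), d, Add(1, d))) (Function('v')(d) = Add(Rational(1, 2), Mul(Rational(-1, 6), Mul(Add(d, d), Add(d, 1)))) = Add(Rational(1, 2), Mul(Rational(-1, 6), Mul(Mul(2, d), Add(1, d)))) = Add(Rational(1, 2), Mul(Rational(-1, 6), Mul(2, d, Add(1, d)))) = Add(Rational(1, 2), Mul(Rational(-1, 3), d, Add(1, d))))
Function('k')(T) = Mul(T, Add(Rational(-3, 2), T)) (Function('k')(T) = Mul(Add(Add(Rational(1, 2), Mul(Rational(-1, 3), -3), Mul(Rational(-1, 3), Pow(-3, 2))), T), T) = Mul(Add(Add(Rational(1, 2), 1, Mul(Rational(-1, 3), 9)), T), T) = Mul(Add(Add(Rational(1, 2), 1, -3), T), T) = Mul(Add(Rational(-3, 2), T), T) = Mul(T, Add(Rational(-3, 2), T)))
Mul(t, Function('k')(0)) = Mul(-56, Mul(Rational(1, 2), 0, Add(-3, Mul(2, 0)))) = Mul(-56, Mul(Rational(1, 2), 0, Add(-3, 0))) = Mul(-56, Mul(Rational(1, 2), 0, -3)) = Mul(-56, 0) = 0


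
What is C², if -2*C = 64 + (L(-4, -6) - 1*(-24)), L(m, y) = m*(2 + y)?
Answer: 2704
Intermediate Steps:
C = -52 (C = -(64 + (-4*(2 - 6) - 1*(-24)))/2 = -(64 + (-4*(-4) + 24))/2 = -(64 + (16 + 24))/2 = -(64 + 40)/2 = -½*104 = -52)
C² = (-52)² = 2704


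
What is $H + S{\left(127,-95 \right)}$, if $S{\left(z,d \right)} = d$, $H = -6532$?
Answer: $-6627$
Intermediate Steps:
$H + S{\left(127,-95 \right)} = -6532 - 95 = -6627$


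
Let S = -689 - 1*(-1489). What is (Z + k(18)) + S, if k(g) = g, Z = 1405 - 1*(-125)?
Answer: 2348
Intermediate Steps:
Z = 1530 (Z = 1405 + 125 = 1530)
S = 800 (S = -689 + 1489 = 800)
(Z + k(18)) + S = (1530 + 18) + 800 = 1548 + 800 = 2348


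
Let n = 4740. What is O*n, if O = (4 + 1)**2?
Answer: 118500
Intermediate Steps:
O = 25 (O = 5**2 = 25)
O*n = 25*4740 = 118500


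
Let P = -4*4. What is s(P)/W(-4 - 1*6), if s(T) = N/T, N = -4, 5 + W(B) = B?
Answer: -1/60 ≈ -0.016667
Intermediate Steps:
W(B) = -5 + B
P = -16
s(T) = -4/T
s(P)/W(-4 - 1*6) = (-4/(-16))/(-5 + (-4 - 1*6)) = (-4*(-1/16))/(-5 + (-4 - 6)) = (¼)/(-5 - 10) = (¼)/(-15) = -1/15*¼ = -1/60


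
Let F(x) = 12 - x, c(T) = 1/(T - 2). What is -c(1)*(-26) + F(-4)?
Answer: -10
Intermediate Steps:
c(T) = 1/(-2 + T)
-c(1)*(-26) + F(-4) = -1/(-2 + 1)*(-26) + (12 - 1*(-4)) = -1/(-1)*(-26) + (12 + 4) = -1*(-1)*(-26) + 16 = 1*(-26) + 16 = -26 + 16 = -10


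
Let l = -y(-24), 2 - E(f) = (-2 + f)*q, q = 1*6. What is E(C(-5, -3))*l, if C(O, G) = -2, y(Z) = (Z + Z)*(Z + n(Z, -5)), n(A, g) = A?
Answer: -59904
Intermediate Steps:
y(Z) = 4*Z**2 (y(Z) = (Z + Z)*(Z + Z) = (2*Z)*(2*Z) = 4*Z**2)
q = 6
E(f) = 14 - 6*f (E(f) = 2 - (-2 + f)*6 = 2 - (-12 + 6*f) = 2 + (12 - 6*f) = 14 - 6*f)
l = -2304 (l = -4*(-24)**2 = -4*576 = -1*2304 = -2304)
E(C(-5, -3))*l = (14 - 6*(-2))*(-2304) = (14 + 12)*(-2304) = 26*(-2304) = -59904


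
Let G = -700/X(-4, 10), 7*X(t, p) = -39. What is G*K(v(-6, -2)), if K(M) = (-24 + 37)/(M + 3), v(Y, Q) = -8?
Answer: -980/3 ≈ -326.67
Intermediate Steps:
X(t, p) = -39/7 (X(t, p) = (⅐)*(-39) = -39/7)
K(M) = 13/(3 + M)
G = 4900/39 (G = -700/(-39/7) = -700*(-7/39) = 4900/39 ≈ 125.64)
G*K(v(-6, -2)) = 4900*(13/(3 - 8))/39 = 4900*(13/(-5))/39 = 4900*(13*(-⅕))/39 = (4900/39)*(-13/5) = -980/3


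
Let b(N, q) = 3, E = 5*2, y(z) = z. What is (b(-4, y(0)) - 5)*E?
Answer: -20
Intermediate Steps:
E = 10
(b(-4, y(0)) - 5)*E = (3 - 5)*10 = -2*10 = -20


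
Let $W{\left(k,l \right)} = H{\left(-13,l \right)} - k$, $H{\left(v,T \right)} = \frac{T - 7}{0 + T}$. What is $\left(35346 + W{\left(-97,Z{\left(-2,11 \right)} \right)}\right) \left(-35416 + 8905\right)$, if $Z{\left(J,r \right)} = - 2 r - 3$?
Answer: $- \frac{23491582677}{25} \approx -9.3966 \cdot 10^{8}$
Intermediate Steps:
$H{\left(v,T \right)} = \frac{-7 + T}{T}$
$Z{\left(J,r \right)} = -3 - 2 r$ ($Z{\left(J,r \right)} = - 2 r - 3 = -3 - 2 r$)
$W{\left(k,l \right)} = - k + \frac{-7 + l}{l}$ ($W{\left(k,l \right)} = \frac{-7 + l}{l} - k = - k + \frac{-7 + l}{l}$)
$\left(35346 + W{\left(-97,Z{\left(-2,11 \right)} \right)}\right) \left(-35416 + 8905\right) = \left(35346 - \left(-98 + \frac{7}{-3 - 22}\right)\right) \left(-35416 + 8905\right) = \left(35346 + \left(1 + 97 - \frac{7}{-3 - 22}\right)\right) \left(-26511\right) = \left(35346 + \left(1 + 97 - \frac{7}{-25}\right)\right) \left(-26511\right) = \left(35346 + \left(1 + 97 - - \frac{7}{25}\right)\right) \left(-26511\right) = \left(35346 + \left(1 + 97 + \frac{7}{25}\right)\right) \left(-26511\right) = \left(35346 + \frac{2457}{25}\right) \left(-26511\right) = \frac{886107}{25} \left(-26511\right) = - \frac{23491582677}{25}$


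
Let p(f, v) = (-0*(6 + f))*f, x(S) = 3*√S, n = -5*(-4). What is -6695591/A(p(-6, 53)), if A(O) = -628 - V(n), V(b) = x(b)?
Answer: 1051207787/98551 - 20086773*√5/197102 ≈ 10439.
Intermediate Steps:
n = 20
V(b) = 3*√b
p(f, v) = 0 (p(f, v) = (-5*0)*f = 0*f = 0)
A(O) = -628 - 6*√5 (A(O) = -628 - 3*√20 = -628 - 3*2*√5 = -628 - 6*√5)
-6695591/A(p(-6, 53)) = -6695591/(-628 - 6*√5)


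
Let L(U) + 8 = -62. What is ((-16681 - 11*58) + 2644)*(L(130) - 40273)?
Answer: 592033525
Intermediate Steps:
L(U) = -70 (L(U) = -8 - 62 = -70)
((-16681 - 11*58) + 2644)*(L(130) - 40273) = ((-16681 - 11*58) + 2644)*(-70 - 40273) = ((-16681 - 638) + 2644)*(-40343) = (-17319 + 2644)*(-40343) = -14675*(-40343) = 592033525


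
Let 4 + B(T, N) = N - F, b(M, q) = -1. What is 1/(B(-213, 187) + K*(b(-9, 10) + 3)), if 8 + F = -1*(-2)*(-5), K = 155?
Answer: 1/511 ≈ 0.0019569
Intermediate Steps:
F = -18 (F = -8 - 1*(-2)*(-5) = -8 + 2*(-5) = -8 - 10 = -18)
B(T, N) = 14 + N (B(T, N) = -4 + (N - 1*(-18)) = -4 + (N + 18) = -4 + (18 + N) = 14 + N)
1/(B(-213, 187) + K*(b(-9, 10) + 3)) = 1/((14 + 187) + 155*(-1 + 3)) = 1/(201 + 155*2) = 1/(201 + 310) = 1/511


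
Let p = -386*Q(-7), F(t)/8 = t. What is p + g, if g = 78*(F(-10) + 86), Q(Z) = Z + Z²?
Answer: -15744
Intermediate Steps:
F(t) = 8*t
g = 468 (g = 78*(8*(-10) + 86) = 78*(-80 + 86) = 78*6 = 468)
p = -16212 (p = -(-2702)*(1 - 7) = -(-2702)*(-6) = -386*42 = -16212)
p + g = -16212 + 468 = -15744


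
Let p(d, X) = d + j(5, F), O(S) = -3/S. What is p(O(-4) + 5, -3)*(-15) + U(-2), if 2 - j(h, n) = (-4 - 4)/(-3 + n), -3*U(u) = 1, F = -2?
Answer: -1111/12 ≈ -92.583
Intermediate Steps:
U(u) = -1/3 (U(u) = -1/3*1 = -1/3)
j(h, n) = 2 + 8/(-3 + n) (j(h, n) = 2 - (-4 - 4)/(-3 + n) = 2 - (-8)/(-3 + n) = 2 + 8/(-3 + n))
p(d, X) = 2/5 + d (p(d, X) = d + 2*(1 - 2)/(-3 - 2) = d + 2*(-1)/(-5) = d + 2*(-1/5)*(-1) = d + 2/5 = 2/5 + d)
p(O(-4) + 5, -3)*(-15) + U(-2) = (2/5 + (-3/(-4) + 5))*(-15) - 1/3 = (2/5 + (-3*(-1/4) + 5))*(-15) - 1/3 = (2/5 + (3/4 + 5))*(-15) - 1/3 = (2/5 + 23/4)*(-15) - 1/3 = (123/20)*(-15) - 1/3 = -369/4 - 1/3 = -1111/12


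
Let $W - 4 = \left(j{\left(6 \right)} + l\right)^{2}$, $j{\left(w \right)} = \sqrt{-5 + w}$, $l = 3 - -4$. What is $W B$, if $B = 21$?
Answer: $1428$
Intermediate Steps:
$l = 7$ ($l = 3 + 4 = 7$)
$W = 68$ ($W = 4 + \left(\sqrt{-5 + 6} + 7\right)^{2} = 4 + \left(\sqrt{1} + 7\right)^{2} = 4 + \left(1 + 7\right)^{2} = 4 + 8^{2} = 4 + 64 = 68$)
$W B = 68 \cdot 21 = 1428$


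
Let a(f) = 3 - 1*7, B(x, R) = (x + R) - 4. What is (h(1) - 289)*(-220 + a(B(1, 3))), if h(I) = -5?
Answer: 65856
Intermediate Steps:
B(x, R) = -4 + R + x (B(x, R) = (R + x) - 4 = -4 + R + x)
a(f) = -4 (a(f) = 3 - 7 = -4)
(h(1) - 289)*(-220 + a(B(1, 3))) = (-5 - 289)*(-220 - 4) = -294*(-224) = 65856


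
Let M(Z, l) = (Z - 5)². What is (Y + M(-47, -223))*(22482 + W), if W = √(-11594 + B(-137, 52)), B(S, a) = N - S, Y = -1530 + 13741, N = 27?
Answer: 335319030 + 44745*I*√1270 ≈ 3.3532e+8 + 1.5946e+6*I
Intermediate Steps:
Y = 12211
B(S, a) = 27 - S
M(Z, l) = (-5 + Z)²
W = 3*I*√1270 (W = √(-11594 + (27 - 1*(-137))) = √(-11594 + (27 + 137)) = √(-11594 + 164) = √(-11430) = 3*I*√1270 ≈ 106.91*I)
(Y + M(-47, -223))*(22482 + W) = (12211 + (-5 - 47)²)*(22482 + 3*I*√1270) = (12211 + (-52)²)*(22482 + 3*I*√1270) = (12211 + 2704)*(22482 + 3*I*√1270) = 14915*(22482 + 3*I*√1270) = 335319030 + 44745*I*√1270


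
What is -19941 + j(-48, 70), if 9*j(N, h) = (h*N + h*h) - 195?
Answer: -178124/9 ≈ -19792.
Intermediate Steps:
j(N, h) = -65/3 + h²/9 + N*h/9 (j(N, h) = ((h*N + h*h) - 195)/9 = ((N*h + h²) - 195)/9 = ((h² + N*h) - 195)/9 = (-195 + h² + N*h)/9 = -65/3 + h²/9 + N*h/9)
-19941 + j(-48, 70) = -19941 + (-65/3 + (⅑)*70² + (⅑)*(-48)*70) = -19941 + (-65/3 + (⅑)*4900 - 1120/3) = -19941 + (-65/3 + 4900/9 - 1120/3) = -19941 + 1345/9 = -178124/9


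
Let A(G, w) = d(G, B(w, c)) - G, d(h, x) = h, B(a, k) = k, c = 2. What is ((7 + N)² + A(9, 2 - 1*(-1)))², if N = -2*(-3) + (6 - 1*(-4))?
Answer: 279841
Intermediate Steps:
N = 16 (N = 6 + (6 + 4) = 6 + 10 = 16)
A(G, w) = 0 (A(G, w) = G - G = 0)
((7 + N)² + A(9, 2 - 1*(-1)))² = ((7 + 16)² + 0)² = (23² + 0)² = (529 + 0)² = 529² = 279841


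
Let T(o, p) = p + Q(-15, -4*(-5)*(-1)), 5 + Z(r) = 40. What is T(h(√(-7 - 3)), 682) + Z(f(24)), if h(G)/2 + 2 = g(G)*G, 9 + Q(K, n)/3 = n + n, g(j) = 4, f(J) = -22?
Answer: 570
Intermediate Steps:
Q(K, n) = -27 + 6*n (Q(K, n) = -27 + 3*(n + n) = -27 + 3*(2*n) = -27 + 6*n)
h(G) = -4 + 8*G (h(G) = -4 + 2*(4*G) = -4 + 8*G)
Z(r) = 35 (Z(r) = -5 + 40 = 35)
T(o, p) = -147 + p (T(o, p) = p + (-27 + 6*(-4*(-5)*(-1))) = p + (-27 + 6*(20*(-1))) = p + (-27 + 6*(-20)) = p + (-27 - 120) = p - 147 = -147 + p)
T(h(√(-7 - 3)), 682) + Z(f(24)) = (-147 + 682) + 35 = 535 + 35 = 570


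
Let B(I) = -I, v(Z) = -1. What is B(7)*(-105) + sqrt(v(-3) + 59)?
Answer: 735 + sqrt(58) ≈ 742.62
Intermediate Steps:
B(7)*(-105) + sqrt(v(-3) + 59) = -1*7*(-105) + sqrt(-1 + 59) = -7*(-105) + sqrt(58) = 735 + sqrt(58)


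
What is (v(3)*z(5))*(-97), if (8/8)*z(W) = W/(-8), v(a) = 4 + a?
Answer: 3395/8 ≈ 424.38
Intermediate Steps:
z(W) = -W/8 (z(W) = W/(-8) = W*(-⅛) = -W/8)
(v(3)*z(5))*(-97) = ((4 + 3)*(-⅛*5))*(-97) = (7*(-5/8))*(-97) = -35/8*(-97) = 3395/8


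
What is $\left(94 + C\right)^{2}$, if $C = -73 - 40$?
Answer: $361$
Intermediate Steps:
$C = -113$
$\left(94 + C\right)^{2} = \left(94 - 113\right)^{2} = \left(-19\right)^{2} = 361$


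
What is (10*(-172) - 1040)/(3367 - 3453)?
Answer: 1380/43 ≈ 32.093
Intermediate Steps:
(10*(-172) - 1040)/(3367 - 3453) = (-1720 - 1040)/(-86) = -2760*(-1/86) = 1380/43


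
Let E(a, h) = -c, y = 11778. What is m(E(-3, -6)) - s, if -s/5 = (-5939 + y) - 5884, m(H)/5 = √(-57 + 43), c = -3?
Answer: -225 + 5*I*√14 ≈ -225.0 + 18.708*I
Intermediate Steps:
E(a, h) = 3 (E(a, h) = -1*(-3) = 3)
m(H) = 5*I*√14 (m(H) = 5*√(-57 + 43) = 5*√(-14) = 5*(I*√14) = 5*I*√14)
s = 225 (s = -5*((-5939 + 11778) - 5884) = -5*(5839 - 5884) = -5*(-45) = 225)
m(E(-3, -6)) - s = 5*I*√14 - 1*225 = 5*I*√14 - 225 = -225 + 5*I*√14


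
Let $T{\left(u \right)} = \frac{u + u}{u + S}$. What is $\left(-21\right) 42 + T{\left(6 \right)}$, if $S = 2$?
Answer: $- \frac{1761}{2} \approx -880.5$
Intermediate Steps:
$T{\left(u \right)} = \frac{2 u}{2 + u}$ ($T{\left(u \right)} = \frac{u + u}{u + 2} = \frac{2 u}{2 + u}$)
$\left(-21\right) 42 + T{\left(6 \right)} = \left(-21\right) 42 + 2 \cdot 6 \frac{1}{2 + 6} = -882 + 2 \cdot 6 \cdot \frac{1}{8} = -882 + \frac{3}{2} = - \frac{1761}{2}$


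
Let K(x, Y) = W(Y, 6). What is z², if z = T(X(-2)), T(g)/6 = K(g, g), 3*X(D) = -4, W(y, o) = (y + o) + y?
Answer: 400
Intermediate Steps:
W(y, o) = o + 2*y (W(y, o) = (o + y) + y = o + 2*y)
K(x, Y) = 6 + 2*Y
X(D) = -4/3 (X(D) = (⅓)*(-4) = -4/3)
T(g) = 36 + 12*g (T(g) = 6*(6 + 2*g) = 36 + 12*g)
z = 20 (z = 36 + 12*(-4/3) = 36 - 16 = 20)
z² = 20² = 400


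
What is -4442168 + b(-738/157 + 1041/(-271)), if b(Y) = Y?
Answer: -189001285331/42547 ≈ -4.4422e+6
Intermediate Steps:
-4442168 + b(-738/157 + 1041/(-271)) = -4442168 + (-738/157 + 1041/(-271)) = -4442168 + (-738*1/157 + 1041*(-1/271)) = -4442168 + (-738/157 - 1041/271) = -4442168 - 363435/42547 = -189001285331/42547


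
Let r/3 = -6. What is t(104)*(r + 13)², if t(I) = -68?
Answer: -1700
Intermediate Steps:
r = -18 (r = 3*(-6) = -18)
t(104)*(r + 13)² = -68*(-18 + 13)² = -68*(-5)² = -68*25 = -1700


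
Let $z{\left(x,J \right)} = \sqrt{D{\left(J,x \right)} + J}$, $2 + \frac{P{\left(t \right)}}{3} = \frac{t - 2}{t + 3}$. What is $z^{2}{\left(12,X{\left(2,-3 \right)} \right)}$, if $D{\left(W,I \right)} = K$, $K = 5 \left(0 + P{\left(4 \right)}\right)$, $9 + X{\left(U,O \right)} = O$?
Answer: $- \frac{264}{7} \approx -37.714$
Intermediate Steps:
$X{\left(U,O \right)} = -9 + O$
$P{\left(t \right)} = -6 + \frac{3 \left(-2 + t\right)}{3 + t}$ ($P{\left(t \right)} = -6 + 3 \frac{t - 2}{t + 3} = -6 + 3 \frac{t - 2}{3 + t} = -6 + 3 \frac{-2 + t}{3 + t} = -6 + \frac{3 \left(-2 + t\right)}{3 + t}$)
$K = - \frac{180}{7}$ ($K = 5 \left(0 + \frac{3 \left(-8 - 4\right)}{3 + 4}\right) = 5 \left(0 + \frac{3 \left(-8 - 4\right)}{7}\right) = 5 \left(0 + 3 \cdot \frac{1}{7} \left(-12\right)\right) = 5 \left(0 - \frac{36}{7}\right) = 5 \left(- \frac{36}{7}\right) = - \frac{180}{7} \approx -25.714$)
$D{\left(W,I \right)} = - \frac{180}{7}$
$z{\left(x,J \right)} = \sqrt{- \frac{180}{7} + J}$
$z^{2}{\left(12,X{\left(2,-3 \right)} \right)} = \left(\frac{\sqrt{-1260 + 49 \left(-9 - 3\right)}}{7}\right)^{2} = \left(\frac{\sqrt{-1260 + 49 \left(-12\right)}}{7}\right)^{2} = \left(\frac{\sqrt{-1260 - 588}}{7}\right)^{2} = \left(\frac{\sqrt{-1848}}{7}\right)^{2} = \left(\frac{2 i \sqrt{462}}{7}\right)^{2} = - \frac{264}{7}$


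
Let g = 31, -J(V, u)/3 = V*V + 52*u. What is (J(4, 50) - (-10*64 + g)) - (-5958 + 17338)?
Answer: -18619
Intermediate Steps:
J(V, u) = -156*u - 3*V² (J(V, u) = -3*(V*V + 52*u) = -3*(V² + 52*u) = -156*u - 3*V²)
(J(4, 50) - (-10*64 + g)) - (-5958 + 17338) = ((-156*50 - 3*4²) - (-10*64 + 31)) - (-5958 + 17338) = ((-7800 - 3*16) - (-640 + 31)) - 1*11380 = ((-7800 - 48) - 1*(-609)) - 11380 = (-7848 + 609) - 11380 = -7239 - 11380 = -18619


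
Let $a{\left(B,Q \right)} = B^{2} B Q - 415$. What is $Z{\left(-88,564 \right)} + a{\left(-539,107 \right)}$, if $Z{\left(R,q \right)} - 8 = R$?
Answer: $-16755218128$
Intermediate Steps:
$Z{\left(R,q \right)} = 8 + R$
$a{\left(B,Q \right)} = -415 + Q B^{3}$ ($a{\left(B,Q \right)} = B^{3} Q - 415 = Q B^{3} - 415 = -415 + Q B^{3}$)
$Z{\left(-88,564 \right)} + a{\left(-539,107 \right)} = \left(8 - 88\right) + \left(-415 + 107 \left(-539\right)^{3}\right) = -80 + \left(-415 + 107 \left(-156590819\right)\right) = -80 - 16755218048 = -16755218128$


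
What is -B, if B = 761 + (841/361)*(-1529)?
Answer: 1011168/361 ≈ 2801.0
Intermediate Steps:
B = -1011168/361 (B = 761 + (841*(1/361))*(-1529) = 761 + (841/361)*(-1529) = 761 - 1285889/361 = -1011168/361 ≈ -2801.0)
-B = -1*(-1011168/361) = 1011168/361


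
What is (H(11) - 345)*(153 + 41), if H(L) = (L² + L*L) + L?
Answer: -17848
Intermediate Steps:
H(L) = L + 2*L² (H(L) = (L² + L²) + L = 2*L² + L = L + 2*L²)
(H(11) - 345)*(153 + 41) = (11*(1 + 2*11) - 345)*(153 + 41) = (11*(1 + 22) - 345)*194 = (11*23 - 345)*194 = (253 - 345)*194 = -92*194 = -17848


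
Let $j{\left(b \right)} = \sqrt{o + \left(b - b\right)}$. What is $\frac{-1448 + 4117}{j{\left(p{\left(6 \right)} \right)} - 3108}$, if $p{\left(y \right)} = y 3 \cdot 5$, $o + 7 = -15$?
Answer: $- \frac{4147626}{4829843} - \frac{2669 i \sqrt{22}}{9659686} \approx -0.85875 - 0.001296 i$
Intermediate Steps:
$o = -22$ ($o = -7 - 15 = -22$)
$p{\left(y \right)} = 15 y$ ($p{\left(y \right)} = 3 y 5 = 15 y$)
$j{\left(b \right)} = i \sqrt{22}$ ($j{\left(b \right)} = \sqrt{-22 + \left(b - b\right)} = \sqrt{-22 + 0} = \sqrt{-22} = i \sqrt{22}$)
$\frac{-1448 + 4117}{j{\left(p{\left(6 \right)} \right)} - 3108} = \frac{-1448 + 4117}{i \sqrt{22} - 3108} = \frac{2669}{-3108 + i \sqrt{22}}$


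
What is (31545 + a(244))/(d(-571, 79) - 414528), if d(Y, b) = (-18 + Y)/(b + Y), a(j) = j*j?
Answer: -44811852/203947187 ≈ -0.21972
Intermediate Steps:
a(j) = j²
d(Y, b) = (-18 + Y)/(Y + b)
(31545 + a(244))/(d(-571, 79) - 414528) = (31545 + 244²)/((-18 - 571)/(-571 + 79) - 414528) = (31545 + 59536)/(-589/(-492) - 414528) = 91081/(-1/492*(-589) - 414528) = 91081/(589/492 - 414528) = 91081/(-203947187/492) = 91081*(-492/203947187) = -44811852/203947187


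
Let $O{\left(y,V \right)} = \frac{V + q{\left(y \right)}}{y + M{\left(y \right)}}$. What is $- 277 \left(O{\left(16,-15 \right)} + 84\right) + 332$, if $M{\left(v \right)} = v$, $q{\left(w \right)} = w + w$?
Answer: $- \frac{738661}{32} \approx -23083.0$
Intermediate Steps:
$q{\left(w \right)} = 2 w$
$O{\left(y,V \right)} = \frac{V + 2 y}{2 y}$ ($O{\left(y,V \right)} = \frac{V + 2 y}{y + y} = \frac{V + 2 y}{2 y}$)
$- 277 \left(O{\left(16,-15 \right)} + 84\right) + 332 = - 277 \left(\frac{16 + \frac{1}{2} \left(-15\right)}{16} + 84\right) + 332 = - 277 \left(\frac{16 - \frac{15}{2}}{16} + 84\right) + 332 = - 277 \left(\frac{1}{16} \cdot \frac{17}{2} + 84\right) + 332 = - 277 \left(\frac{17}{32} + 84\right) + 332 = \left(-277\right) \frac{2705}{32} + 332 = - \frac{749285}{32} + 332 = - \frac{738661}{32}$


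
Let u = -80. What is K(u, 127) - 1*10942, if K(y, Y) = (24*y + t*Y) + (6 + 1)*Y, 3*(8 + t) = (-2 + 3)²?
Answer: -38840/3 ≈ -12947.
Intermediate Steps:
t = -23/3 (t = -8 + (-2 + 3)²/3 = -8 + (⅓)*1² = -8 + (⅓)*1 = -8 + ⅓ = -23/3 ≈ -7.6667)
K(y, Y) = 24*y - 2*Y/3 (K(y, Y) = (24*y - 23*Y/3) + (6 + 1)*Y = (24*y - 23*Y/3) + 7*Y = 24*y - 2*Y/3)
K(u, 127) - 1*10942 = (24*(-80) - ⅔*127) - 1*10942 = (-1920 - 254/3) - 10942 = -6014/3 - 10942 = -38840/3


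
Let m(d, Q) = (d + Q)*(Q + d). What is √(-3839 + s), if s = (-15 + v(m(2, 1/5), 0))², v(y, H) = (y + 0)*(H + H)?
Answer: I*√3614 ≈ 60.117*I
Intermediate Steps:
m(d, Q) = (Q + d)² (m(d, Q) = (Q + d)*(Q + d) = (Q + d)²)
v(y, H) = 2*H*y (v(y, H) = y*(2*H) = 2*H*y)
s = 225 (s = (-15 + 2*0*(1/5 + 2)²)² = (-15 + 2*0*(⅕ + 2)²)² = (-15 + 2*0*(11/5)²)² = (-15 + 2*0*(121/25))² = (-15 + 0)² = (-15)² = 225)
√(-3839 + s) = √(-3839 + 225) = √(-3614) = I*√3614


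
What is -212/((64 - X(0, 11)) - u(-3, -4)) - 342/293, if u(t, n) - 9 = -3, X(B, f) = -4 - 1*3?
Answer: -84346/19045 ≈ -4.4288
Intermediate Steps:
X(B, f) = -7 (X(B, f) = -4 - 3 = -7)
u(t, n) = 6 (u(t, n) = 9 - 3 = 6)
-212/((64 - X(0, 11)) - u(-3, -4)) - 342/293 = -212/((64 - 1*(-7)) - 1*6) - 342/293 = -212/((64 + 7) - 6) - 342*1/293 = -212/(71 - 6) - 342/293 = -212/65 - 342/293 = -84346/19045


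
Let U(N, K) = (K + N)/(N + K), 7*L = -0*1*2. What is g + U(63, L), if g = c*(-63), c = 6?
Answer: -377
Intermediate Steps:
L = 0 (L = (-0*1*2)/7 = (-0*2)/7 = (-1*0)/7 = (1/7)*0 = 0)
U(N, K) = 1 (U(N, K) = (K + N)/(K + N) = 1)
g = -378 (g = 6*(-63) = -378)
g + U(63, L) = -378 + 1 = -377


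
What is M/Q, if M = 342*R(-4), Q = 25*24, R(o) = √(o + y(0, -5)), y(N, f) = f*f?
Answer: 57*√21/100 ≈ 2.6121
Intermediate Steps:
y(N, f) = f²
R(o) = √(25 + o) (R(o) = √(o + (-5)²) = √(o + 25) = √(25 + o))
Q = 600
M = 342*√21 (M = 342*√(25 - 4) = 342*√21 ≈ 1567.2)
M/Q = (342*√21)/600 = 57*√21/100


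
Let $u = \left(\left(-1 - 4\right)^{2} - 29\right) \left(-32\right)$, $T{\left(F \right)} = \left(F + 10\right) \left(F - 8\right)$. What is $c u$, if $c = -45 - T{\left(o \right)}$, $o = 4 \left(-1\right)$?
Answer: $3456$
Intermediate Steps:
$o = -4$
$T{\left(F \right)} = \left(-8 + F\right) \left(10 + F\right)$ ($T{\left(F \right)} = \left(10 + F\right) \left(-8 + F\right) = \left(-8 + F\right) \left(10 + F\right)$)
$u = 128$ ($u = \left(\left(-5\right)^{2} - 29\right) \left(-32\right) = \left(25 - 29\right) \left(-32\right) = \left(-4\right) \left(-32\right) = 128$)
$c = 27$ ($c = -45 - \left(-80 + \left(-4\right)^{2} + 2 \left(-4\right)\right) = -45 - \left(-80 + 16 - 8\right) = -45 - -72 = -45 + 72 = 27$)
$c u = 27 \cdot 128 = 3456$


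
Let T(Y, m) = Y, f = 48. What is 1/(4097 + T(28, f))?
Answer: 1/4125 ≈ 0.00024242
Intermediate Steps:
1/(4097 + T(28, f)) = 1/(4097 + 28) = 1/4125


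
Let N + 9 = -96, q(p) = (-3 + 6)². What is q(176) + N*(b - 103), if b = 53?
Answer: 5259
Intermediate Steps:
q(p) = 9 (q(p) = 3² = 9)
N = -105 (N = -9 - 96 = -105)
q(176) + N*(b - 103) = 9 - 105*(53 - 103) = 9 - 105*(-50) = 9 + 5250 = 5259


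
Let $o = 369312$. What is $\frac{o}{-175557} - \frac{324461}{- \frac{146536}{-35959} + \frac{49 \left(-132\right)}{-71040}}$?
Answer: $- \frac{4042038461036040704}{51899039353899} \approx -77883.0$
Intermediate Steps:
$\frac{o}{-175557} - \frac{324461}{- \frac{146536}{-35959} + \frac{49 \left(-132\right)}{-71040}} = \frac{369312}{-175557} - \frac{324461}{- \frac{146536}{-35959} + \frac{49 \left(-132\right)}{-71040}} = 369312 \left(- \frac{1}{175557}\right) - \frac{324461}{\left(-146536\right) \left(- \frac{1}{35959}\right) - - \frac{539}{5920}} = - \frac{123104}{58519} - \frac{324461}{\frac{146536}{35959} + \frac{539}{5920}} = - \frac{123104}{58519} - \frac{324461}{\frac{886875021}{212877280}} = - \frac{123104}{58519} - \frac{69070375146080}{886875021} = - \frac{4042038461036040704}{51899039353899}$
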